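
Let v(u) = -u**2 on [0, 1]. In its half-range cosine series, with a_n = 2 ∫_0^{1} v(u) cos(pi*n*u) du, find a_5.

4/(25*pi**2)

a_5 = 2 ∫_0^{1} (-u**2) cos(5*pi*u) du.
Integrating by parts twice (tabular method), an antiderivative of (-u**2) cos(5*pi*u) is -u**2*sin(5*pi*u)/(5*pi) - 2*u*cos(5*pi*u)/(25*pi**2) + 2*sin(5*pi*u)/(125*pi**3); evaluating from 0 to 1: ∫_{0}^{1} (-u**2) cos(5*pi*u) du = (2/(25*pi**2)) - (0) = 2/(25*pi**2).
Hence a_5 = 2·(2/(25*pi**2)) = 4/(25*pi**2).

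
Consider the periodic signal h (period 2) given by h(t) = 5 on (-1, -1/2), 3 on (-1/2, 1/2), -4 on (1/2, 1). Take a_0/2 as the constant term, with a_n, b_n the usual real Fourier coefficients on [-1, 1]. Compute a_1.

5/pi

a_1 = ∫_{-1}^{1} h(t) cos(pi*t) dt.
Split the integral at the breakpoints.
Directly, an antiderivative of (5) cos(pi*t) is 5*sin(pi*t)/pi; evaluating from -1 to -1/2: ∫_{-1}^{-1/2} (5) cos(pi*t) dt = (-5/pi) - (0) = -5/pi.
Directly, an antiderivative of (3) cos(pi*t) is 3*sin(pi*t)/pi; evaluating from -1/2 to 1/2: ∫_{-1/2}^{1/2} (3) cos(pi*t) dt = (3/pi) - (-3/pi) = 6/pi.
Directly, an antiderivative of (-4) cos(pi*t) is -4*sin(pi*t)/pi; evaluating from 1/2 to 1: ∫_{1/2}^{1} (-4) cos(pi*t) dt = (0) - (-4/pi) = 4/pi.
Summing the pieces gives a_1 = 5/pi.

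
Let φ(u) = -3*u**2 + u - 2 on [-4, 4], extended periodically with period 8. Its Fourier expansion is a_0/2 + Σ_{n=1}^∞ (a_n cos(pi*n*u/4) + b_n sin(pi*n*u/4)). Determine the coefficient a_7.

192/(49*pi**2)

a_7 = 1/4 ∫_{-4}^{4} φ(u) cos(7*pi*u/4) du.
Integrating by parts twice (tabular method), an antiderivative of (-3*u**2 + u - 2) cos(7*pi*u/4) is -12*u**2*sin(7*pi*u/4)/(7*pi) + 4*u*sin(7*pi*u/4)/(7*pi) - 96*u*cos(7*pi*u/4)/(49*pi**2) - 8*sin(7*pi*u/4)/(7*pi) + 384*sin(7*pi*u/4)/(343*pi**3) + 16*cos(7*pi*u/4)/(49*pi**2); evaluating from -4 to 4: ∫_{-4}^{4} (-3*u**2 + u - 2) cos(7*pi*u/4) du = (368/(49*pi**2)) - (-400/(49*pi**2)) = 768/(49*pi**2).
Hence a_7 = (1/4)·(768/(49*pi**2)) = 192/(49*pi**2).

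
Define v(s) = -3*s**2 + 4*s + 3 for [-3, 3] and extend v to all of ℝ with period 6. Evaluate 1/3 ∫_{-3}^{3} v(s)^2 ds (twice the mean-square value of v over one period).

1488/5

1/3 ∫_{-3}^{3} v(s)^2 ds = 1/3 · (4464/5) = 1488/5.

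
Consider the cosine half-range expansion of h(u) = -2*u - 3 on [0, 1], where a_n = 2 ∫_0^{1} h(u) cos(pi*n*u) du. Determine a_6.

0

a_6 = 2 ∫_0^{1} (-2*u - 3) cos(6*pi*u) du.
Integrating by parts (boundary term plus one more integral), an antiderivative of (-2*u - 3) cos(6*pi*u) is -u*sin(6*pi*u)/(3*pi) - sin(6*pi*u)/(2*pi) - cos(6*pi*u)/(18*pi**2); evaluating from 0 to 1: ∫_{0}^{1} (-2*u - 3) cos(6*pi*u) du = (-1/(18*pi**2)) - (-1/(18*pi**2)) = 0.
Hence a_6 = 2·(0) = 0.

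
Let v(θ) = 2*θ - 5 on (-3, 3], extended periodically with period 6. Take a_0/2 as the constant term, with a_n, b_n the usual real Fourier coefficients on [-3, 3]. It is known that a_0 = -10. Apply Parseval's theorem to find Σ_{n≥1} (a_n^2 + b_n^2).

Parseval: a_0^2/2 + Σ_{n≥1} (a_n^2+b_n^2) = 1/3 ∫_{-3}^{3} v(θ)^2 dθ = 74.
Subtract a_0^2/2 = 50: Σ (a_n^2+b_n^2) = 24.

24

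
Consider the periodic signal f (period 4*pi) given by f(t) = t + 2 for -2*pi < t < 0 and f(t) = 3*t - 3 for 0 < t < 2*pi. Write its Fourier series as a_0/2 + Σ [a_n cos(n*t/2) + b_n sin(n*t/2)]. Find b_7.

b_7 = (1/(2*pi)) ∫_{-2*pi}^{2*pi} f(t) sin(7*t/2) dt.
Split the integral at the breakpoints.
Integrating by parts (boundary term plus one more integral), an antiderivative of (t + 2) sin(7*t/2) is -2*t*cos(7*t/2)/7 + 4*sin(7*t/2)/49 - 4*cos(7*t/2)/7; evaluating from -2*pi to 0: ∫_{-2*pi}^{0} (t + 2) sin(7*t/2) dt = (-4/7) - (4/7 - 4*pi/7) = -8/7 + 4*pi/7.
Integrating by parts (boundary term plus one more integral), an antiderivative of (3*t - 3) sin(7*t/2) is -6*t*cos(7*t/2)/7 + 12*sin(7*t/2)/49 + 6*cos(7*t/2)/7; evaluating from 0 to 2*pi: ∫_{0}^{2*pi} (3*t - 3) sin(7*t/2) dt = (-6/7 + 12*pi/7) - (6/7) = -12/7 + 12*pi/7.
Summing the pieces and multiplying by (1/(2*pi)) gives b_7 = 2*(-5 + 4*pi)/(7*pi).

2*(-5 + 4*pi)/(7*pi)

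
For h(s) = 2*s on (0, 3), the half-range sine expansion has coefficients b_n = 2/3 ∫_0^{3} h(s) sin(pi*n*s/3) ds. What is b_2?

-6/pi

b_2 = 2/3 ∫_0^{3} (2*s) sin(2*pi*s/3) ds.
Integrating by parts (boundary term plus one more integral), an antiderivative of (2*s) sin(2*pi*s/3) is -3*s*cos(2*pi*s/3)/pi + 9*sin(2*pi*s/3)/(2*pi**2); evaluating from 0 to 3: ∫_{0}^{3} (2*s) sin(2*pi*s/3) ds = (-9/pi) - (0) = -9/pi.
Hence b_2 = (2/3)·(-9/pi) = -6/pi.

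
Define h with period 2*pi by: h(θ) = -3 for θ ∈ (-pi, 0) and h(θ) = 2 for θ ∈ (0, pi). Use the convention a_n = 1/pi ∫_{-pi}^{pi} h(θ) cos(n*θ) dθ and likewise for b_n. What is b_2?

0

b_2 = 1/pi ∫_{-pi}^{pi} h(θ) sin(2*θ) dθ.
Split the integral at the breakpoints.
Directly, an antiderivative of (-3) sin(2*θ) is 3*cos(2*θ)/2; evaluating from -pi to 0: ∫_{-pi}^{0} (-3) sin(2*θ) dθ = (3/2) - (3/2) = 0.
Directly, an antiderivative of (2) sin(2*θ) is -cos(2*θ); evaluating from 0 to pi: ∫_{0}^{pi} (2) sin(2*θ) dθ = (-1) - (-1) = 0.
Summing the pieces and multiplying by (1/pi) gives b_2 = 0.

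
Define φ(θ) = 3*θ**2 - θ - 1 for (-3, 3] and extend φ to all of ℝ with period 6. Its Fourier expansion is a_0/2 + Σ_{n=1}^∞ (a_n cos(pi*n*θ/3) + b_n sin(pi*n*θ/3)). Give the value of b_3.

-2/pi

b_3 = 1/3 ∫_{-3}^{3} φ(θ) sin(pi*θ) dθ.
Integrating by parts twice (tabular method), an antiderivative of (3*θ**2 - θ - 1) sin(pi*θ) is -3*θ**2*cos(pi*θ)/pi + 6*θ*sin(pi*θ)/pi**2 + θ*cos(pi*θ)/pi - sin(pi*θ)/pi**2 + 6*cos(pi*θ)/pi**3 + cos(pi*θ)/pi; evaluating from -3 to 3: ∫_{-3}^{3} (3*θ**2 - θ - 1) sin(pi*θ) dθ = (-6/pi**3 + 23/pi) - (-6/pi**3 + 29/pi) = -6/pi.
Hence b_3 = (1/3)·(-6/pi) = -2/pi.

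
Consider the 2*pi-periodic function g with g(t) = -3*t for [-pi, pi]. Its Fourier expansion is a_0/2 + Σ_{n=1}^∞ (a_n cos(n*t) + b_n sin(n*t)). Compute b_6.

1

b_6 = 1/pi ∫_{-pi}^{pi} g(t) sin(6*t) dt.
g is odd and sin(6*t) is odd, so the integrand is even and b_6 = 2/pi ∫_0^{pi} g(t) sin(6*t) dt.
Integrating by parts (boundary term plus one more integral), an antiderivative of (-3*t) sin(6*t) is t*cos(6*t)/2 - sin(6*t)/12; evaluating from 0 to pi: ∫_{0}^{pi} (-3*t) sin(6*t) dt = (pi/2) - (0) = pi/2.
Hence b_6 = (2/pi)·(pi/2) = 1.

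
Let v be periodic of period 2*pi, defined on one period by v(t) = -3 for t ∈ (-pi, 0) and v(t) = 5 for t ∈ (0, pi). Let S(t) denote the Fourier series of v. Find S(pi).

1

t = pi differs from t = -pi by 1 full period(s), and the series is 2*pi-periodic.
At t = -pi the one-sided limits are v(-pi^-) = 5 and v(-pi^+) = -3.
By Dirichlet's theorem the series converges to their average, [(5) + (-3)]/2 = 1.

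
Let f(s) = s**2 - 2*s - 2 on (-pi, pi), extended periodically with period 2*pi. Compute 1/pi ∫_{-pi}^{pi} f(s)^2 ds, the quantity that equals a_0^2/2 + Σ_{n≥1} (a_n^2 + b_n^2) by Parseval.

1/pi ∫_{-pi}^{pi} f(s)^2 ds = 1/pi · (2*pi*(20 + pi**4)/5) = 8 + 2*pi**4/5.

8 + 2*pi**4/5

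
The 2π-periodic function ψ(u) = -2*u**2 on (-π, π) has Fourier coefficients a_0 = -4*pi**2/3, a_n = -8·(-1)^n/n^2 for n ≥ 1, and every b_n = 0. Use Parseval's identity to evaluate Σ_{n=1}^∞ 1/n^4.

Parseval: a_0^2/2 + Σ a_n^2 = (1/π) ∫_{-π}^{π} ψ(u)^2 du = 8*pi**4/5.
Subtract a_0^2/2 = 8*pi**4/9: Σ a_n^2 = 32*pi**4/45.
Since a_n^2 = 64/n^4, Σ 1/n^4 = pi**4/90.

pi**4/90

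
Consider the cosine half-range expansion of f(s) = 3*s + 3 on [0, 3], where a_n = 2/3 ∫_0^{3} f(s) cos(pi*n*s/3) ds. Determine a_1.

a_1 = 2/3 ∫_0^{3} (3*s + 3) cos(pi*s/3) ds.
Integrating by parts (boundary term plus one more integral), an antiderivative of (3*s + 3) cos(pi*s/3) is 9*s*sin(pi*s/3)/pi + 9*sin(pi*s/3)/pi + 27*cos(pi*s/3)/pi**2; evaluating from 0 to 3: ∫_{0}^{3} (3*s + 3) cos(pi*s/3) ds = (-27/pi**2) - (27/pi**2) = -54/pi**2.
Hence a_1 = (2/3)·(-54/pi**2) = -36/pi**2.

-36/pi**2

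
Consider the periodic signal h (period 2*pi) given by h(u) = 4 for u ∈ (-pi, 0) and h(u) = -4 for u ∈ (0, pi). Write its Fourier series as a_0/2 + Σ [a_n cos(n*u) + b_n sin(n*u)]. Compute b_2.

b_2 = 1/pi ∫_{-pi}^{pi} h(u) sin(2*u) du.
h is odd and sin(2*u) is odd, so the integrand is even and b_2 = 2/pi ∫_0^{pi} h(u) sin(2*u) du.
Directly, an antiderivative of (-4) sin(2*u) is 2*cos(2*u); evaluating from 0 to pi: ∫_{0}^{pi} (-4) sin(2*u) du = (2) - (2) = 0.
Hence b_2 = (2/pi)·(0) = 0.

0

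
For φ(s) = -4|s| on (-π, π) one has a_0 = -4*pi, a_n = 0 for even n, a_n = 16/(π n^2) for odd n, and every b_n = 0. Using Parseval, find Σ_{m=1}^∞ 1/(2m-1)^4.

Parseval: a_0^2/2 + Σ a_n^2 = (1/π) ∫_{-π}^{π} φ(s)^2 ds = 32*pi**2/3.
Subtract a_0^2/2 = 8*pi**2: Σ a_n^2 = 8*pi**2/3.
Only odd n contribute, with a_n^2 = 256/(π^2 n^4), so Σ_{m≥1} 1/(2m-1)^4 = π^2·(8*pi**2/3)/256 = pi**4/96.

pi**4/96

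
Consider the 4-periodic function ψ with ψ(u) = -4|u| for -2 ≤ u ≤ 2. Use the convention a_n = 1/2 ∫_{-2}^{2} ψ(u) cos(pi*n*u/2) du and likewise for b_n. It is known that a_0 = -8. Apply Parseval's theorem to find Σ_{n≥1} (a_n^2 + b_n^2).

Parseval: a_0^2/2 + Σ_{n≥1} (a_n^2+b_n^2) = 1/2 ∫_{-2}^{2} ψ(u)^2 du = 128/3.
Subtract a_0^2/2 = 32: Σ (a_n^2+b_n^2) = 32/3.

32/3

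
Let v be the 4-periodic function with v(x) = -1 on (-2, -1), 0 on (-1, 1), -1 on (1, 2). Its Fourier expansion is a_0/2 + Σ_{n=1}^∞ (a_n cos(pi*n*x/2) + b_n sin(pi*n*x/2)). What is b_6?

b_6 = 1/2 ∫_{-2}^{2} v(x) sin(3*pi*x) dx.
v is even and sin(3*pi*x) is odd, so the integrand is odd over a symmetric interval and the integral vanishes.

0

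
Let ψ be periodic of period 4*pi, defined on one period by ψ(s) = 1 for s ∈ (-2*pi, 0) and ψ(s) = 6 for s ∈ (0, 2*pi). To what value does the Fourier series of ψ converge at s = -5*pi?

s = -5*pi differs from s = -pi by -1 full period(s), and the series is 4*pi-periodic.
ψ is continuous at s = -pi with value 1, so the series converges to 1 there.

1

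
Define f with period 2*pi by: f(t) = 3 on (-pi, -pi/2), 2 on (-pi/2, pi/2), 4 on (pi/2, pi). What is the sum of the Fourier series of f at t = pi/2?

At t = pi/2 the one-sided limits are f(pi/2^-) = 2 and f(pi/2^+) = 4.
By Dirichlet's theorem the series converges to their average, [(2) + (4)]/2 = 3.

3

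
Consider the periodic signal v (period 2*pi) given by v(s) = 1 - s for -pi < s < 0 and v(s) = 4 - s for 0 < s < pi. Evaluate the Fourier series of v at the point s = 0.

5/2

At s = 0 the one-sided limits are v(0^-) = 1 and v(0^+) = 4.
By Dirichlet's theorem the series converges to their average, [(1) + (4)]/2 = 5/2.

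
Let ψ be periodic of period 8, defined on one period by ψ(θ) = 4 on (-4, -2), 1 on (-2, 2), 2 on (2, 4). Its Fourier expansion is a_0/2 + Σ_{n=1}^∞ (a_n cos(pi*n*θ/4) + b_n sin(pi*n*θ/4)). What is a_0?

a_0 = 1/4 ∫_{-4}^{4} ψ(θ) dθ = 1/4 · (16) = 4.

4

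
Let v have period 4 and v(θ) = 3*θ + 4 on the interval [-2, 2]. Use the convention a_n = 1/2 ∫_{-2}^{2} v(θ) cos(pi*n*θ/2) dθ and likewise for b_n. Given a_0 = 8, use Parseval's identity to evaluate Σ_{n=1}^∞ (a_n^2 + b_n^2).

Parseval: a_0^2/2 + Σ_{n≥1} (a_n^2+b_n^2) = 1/2 ∫_{-2}^{2} v(θ)^2 dθ = 56.
Subtract a_0^2/2 = 32: Σ (a_n^2+b_n^2) = 24.

24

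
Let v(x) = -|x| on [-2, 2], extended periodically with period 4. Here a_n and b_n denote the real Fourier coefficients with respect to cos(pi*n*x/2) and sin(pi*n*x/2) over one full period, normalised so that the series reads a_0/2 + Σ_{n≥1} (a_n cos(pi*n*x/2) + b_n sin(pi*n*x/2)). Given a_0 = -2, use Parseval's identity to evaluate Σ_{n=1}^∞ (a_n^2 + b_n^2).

2/3

Parseval: a_0^2/2 + Σ_{n≥1} (a_n^2+b_n^2) = 1/2 ∫_{-2}^{2} v(x)^2 dx = 8/3.
Subtract a_0^2/2 = 2: Σ (a_n^2+b_n^2) = 2/3.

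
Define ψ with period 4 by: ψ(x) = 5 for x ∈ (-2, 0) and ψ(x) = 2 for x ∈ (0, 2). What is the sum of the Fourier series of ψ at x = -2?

7/2

At x = -2 the one-sided limits are ψ(-2^-) = 2 and ψ(-2^+) = 5.
By Dirichlet's theorem the series converges to their average, [(2) + (5)]/2 = 7/2.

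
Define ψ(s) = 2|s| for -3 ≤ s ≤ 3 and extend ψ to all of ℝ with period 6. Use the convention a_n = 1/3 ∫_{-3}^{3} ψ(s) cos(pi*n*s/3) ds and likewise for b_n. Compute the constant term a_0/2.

3

a_0 = 1/3 ∫_{-3}^{3} ψ(s) ds = 1/3 · (18) = 6.
So the constant term a_0/2 = 3.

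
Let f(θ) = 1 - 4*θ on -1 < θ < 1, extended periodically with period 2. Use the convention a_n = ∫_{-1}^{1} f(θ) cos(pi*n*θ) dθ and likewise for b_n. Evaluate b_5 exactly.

-8/(5*pi)

b_5 = ∫_{-1}^{1} f(θ) sin(5*pi*θ) dθ.
Integrating by parts (boundary term plus one more integral), an antiderivative of (1 - 4*θ) sin(5*pi*θ) is 4*θ*cos(5*pi*θ)/(5*pi) - 4*sin(5*pi*θ)/(25*pi**2) - cos(5*pi*θ)/(5*pi); evaluating from -1 to 1: ∫_{-1}^{1} (1 - 4*θ) sin(5*pi*θ) dθ = (-3/(5*pi)) - (1/pi) = -8/(5*pi).
Hence b_5 = -8/(5*pi).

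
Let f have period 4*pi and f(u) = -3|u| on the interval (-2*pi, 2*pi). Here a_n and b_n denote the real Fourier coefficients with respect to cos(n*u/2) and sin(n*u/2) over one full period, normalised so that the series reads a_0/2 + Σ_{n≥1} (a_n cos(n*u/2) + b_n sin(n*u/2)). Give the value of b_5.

0

b_5 = (1/(2*pi)) ∫_{-2*pi}^{2*pi} f(u) sin(5*u/2) du.
f is even and sin(5*u/2) is odd, so the integrand is odd over a symmetric interval and the integral vanishes.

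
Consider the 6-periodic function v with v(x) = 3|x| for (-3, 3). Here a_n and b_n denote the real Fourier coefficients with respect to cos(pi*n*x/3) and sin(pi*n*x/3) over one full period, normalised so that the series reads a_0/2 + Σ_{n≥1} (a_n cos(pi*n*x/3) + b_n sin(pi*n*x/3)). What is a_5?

a_5 = 1/3 ∫_{-3}^{3} v(x) cos(5*pi*x/3) dx.
v is even and cos(5*pi*x/3) is even, so the integrand is even and a_5 = 2/3 ∫_0^{3} v(x) cos(5*pi*x/3) dx.
Integrating by parts (boundary term plus one more integral), an antiderivative of (3*x) cos(5*pi*x/3) is 9*x*sin(5*pi*x/3)/(5*pi) + 27*cos(5*pi*x/3)/(25*pi**2); evaluating from 0 to 3: ∫_{0}^{3} (3*x) cos(5*pi*x/3) dx = (-27/(25*pi**2)) - (27/(25*pi**2)) = -54/(25*pi**2).
Hence a_5 = (2/3)·(-54/(25*pi**2)) = -36/(25*pi**2).

-36/(25*pi**2)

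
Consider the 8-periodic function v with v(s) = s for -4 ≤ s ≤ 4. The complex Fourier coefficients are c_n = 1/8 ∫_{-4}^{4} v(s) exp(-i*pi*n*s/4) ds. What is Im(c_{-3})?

4/(3*pi)

Since v is real-valued, Im(c_{-3}) = -1/8 ∫_{-4}^{4} v(s) sin(-3*pi*s/4) ds = b_{3}/2.
v is odd and sin(-3*pi*s/4) is odd, so the integrand is even: ∫_{-4}^{4} v(s) sin(-3*pi*s/4) ds = 2∫_0^{4} v(s) sin(-3*pi*s/4) ds.
Integrating by parts (boundary term plus one more integral), an antiderivative of (s) sin(-3*pi*s/4) is 4*s*cos(3*pi*s/4)/(3*pi) - 16*sin(3*pi*s/4)/(9*pi**2); evaluating from 0 to 4: ∫_{0}^{4} (s) sin(-3*pi*s/4) ds = (-16/(3*pi)) - (0) = -16/(3*pi).
So ∫_{-4}^{4} v(s) sin(-3*pi*s/4) ds = -32/(3*pi).
Hence Im(c_{-3}) = (-1/8)·(-32/(3*pi)) = 4/(3*pi).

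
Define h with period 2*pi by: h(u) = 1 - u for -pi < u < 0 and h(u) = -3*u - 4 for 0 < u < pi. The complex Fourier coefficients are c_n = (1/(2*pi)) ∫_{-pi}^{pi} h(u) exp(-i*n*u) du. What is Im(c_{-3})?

Since h is real-valued, Im(c_{-3}) = -(1/(2*pi)) ∫_{-pi}^{pi} h(u) sin(-3*u) du = b_{3}/2.
Split the integral at the breakpoints.
Integrating by parts (boundary term plus one more integral), an antiderivative of (1 - u) sin(-3*u) is -u*cos(3*u)/3 + sin(3*u)/9 + cos(3*u)/3; evaluating from -pi to 0: ∫_{-pi}^{0} (1 - u) sin(-3*u) du = (1/3) - (-pi/3 - 1/3) = 2/3 + pi/3.
Integrating by parts (boundary term plus one more integral), an antiderivative of (-3*u - 4) sin(-3*u) is -u*cos(3*u) + sin(3*u)/3 - 4*cos(3*u)/3; evaluating from 0 to pi: ∫_{0}^{pi} (-3*u - 4) sin(-3*u) du = (4/3 + pi) - (-4/3) = 8/3 + pi.
So ∫_{-pi}^{pi} h(u) sin(-3*u) du = 10/3 + 4*pi/3.
Hence Im(c_{-3}) = (-1/(2*pi))·(10/3 + 4*pi/3) = (-2*pi - 5)/(3*pi).

(-2*pi - 5)/(3*pi)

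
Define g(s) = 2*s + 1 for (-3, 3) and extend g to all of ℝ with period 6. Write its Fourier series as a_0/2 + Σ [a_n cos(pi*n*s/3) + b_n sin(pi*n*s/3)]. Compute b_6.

-2/pi

b_6 = 1/3 ∫_{-3}^{3} g(s) sin(2*pi*s) ds.
Integrating by parts (boundary term plus one more integral), an antiderivative of (2*s + 1) sin(2*pi*s) is -s*cos(2*pi*s)/pi + sin(2*pi*s)/(2*pi**2) - cos(2*pi*s)/(2*pi); evaluating from -3 to 3: ∫_{-3}^{3} (2*s + 1) sin(2*pi*s) ds = (-7/(2*pi)) - (5/(2*pi)) = -6/pi.
Hence b_6 = (1/3)·(-6/pi) = -2/pi.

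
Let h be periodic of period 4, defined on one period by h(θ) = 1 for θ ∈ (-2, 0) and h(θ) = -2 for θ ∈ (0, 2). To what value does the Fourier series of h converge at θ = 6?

θ = 6 differs from θ = 2 by 1 full period(s), and the series is 4-periodic.
At θ = 2 the one-sided limits are h(2^-) = -2 and h(2^+) = 1.
By Dirichlet's theorem the series converges to their average, [(-2) + (1)]/2 = -1/2.

-1/2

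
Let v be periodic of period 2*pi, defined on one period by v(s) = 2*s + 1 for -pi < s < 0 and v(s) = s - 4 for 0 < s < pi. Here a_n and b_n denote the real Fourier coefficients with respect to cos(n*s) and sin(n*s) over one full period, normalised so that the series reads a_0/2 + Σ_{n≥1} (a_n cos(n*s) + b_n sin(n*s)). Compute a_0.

-3 - pi/2

a_0 = 1/pi ∫_{-pi}^{pi} v(s) ds = 1/pi · (-pi*(pi + 6)/2) = -3 - pi/2.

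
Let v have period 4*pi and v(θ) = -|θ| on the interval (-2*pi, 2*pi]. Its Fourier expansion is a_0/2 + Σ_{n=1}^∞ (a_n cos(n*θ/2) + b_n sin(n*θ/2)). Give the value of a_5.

8/(25*pi)

a_5 = (1/(2*pi)) ∫_{-2*pi}^{2*pi} v(θ) cos(5*θ/2) dθ.
v is even and cos(5*θ/2) is even, so the integrand is even and a_5 = 1/pi ∫_0^{2*pi} v(θ) cos(5*θ/2) dθ.
Integrating by parts (boundary term plus one more integral), an antiderivative of (-θ) cos(5*θ/2) is -2*θ*sin(5*θ/2)/5 - 4*cos(5*θ/2)/25; evaluating from 0 to 2*pi: ∫_{0}^{2*pi} (-θ) cos(5*θ/2) dθ = (4/25) - (-4/25) = 8/25.
Hence a_5 = (1/pi)·(8/25) = 8/(25*pi).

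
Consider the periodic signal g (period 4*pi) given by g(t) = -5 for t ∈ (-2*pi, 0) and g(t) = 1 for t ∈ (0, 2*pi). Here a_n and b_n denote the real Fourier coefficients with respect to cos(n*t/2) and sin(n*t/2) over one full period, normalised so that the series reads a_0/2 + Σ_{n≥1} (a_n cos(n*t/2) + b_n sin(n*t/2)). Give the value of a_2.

a_2 = (1/(2*pi)) ∫_{-2*pi}^{2*pi} g(t) cos(t) dt.
Split the integral at the breakpoints.
Directly, an antiderivative of (-5) cos(t) is -5*sin(t); evaluating from -2*pi to 0: ∫_{-2*pi}^{0} (-5) cos(t) dt = (0) - (0) = 0.
Directly, an antiderivative of (1) cos(t) is sin(t); evaluating from 0 to 2*pi: ∫_{0}^{2*pi} (1) cos(t) dt = (0) - (0) = 0.
Summing the pieces and multiplying by (1/(2*pi)) gives a_2 = 0.

0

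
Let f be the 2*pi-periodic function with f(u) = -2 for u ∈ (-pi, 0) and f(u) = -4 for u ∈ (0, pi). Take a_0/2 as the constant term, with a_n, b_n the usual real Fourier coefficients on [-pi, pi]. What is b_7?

b_7 = 1/pi ∫_{-pi}^{pi} f(u) sin(7*u) du.
Split the integral at the breakpoints.
Directly, an antiderivative of (-2) sin(7*u) is 2*cos(7*u)/7; evaluating from -pi to 0: ∫_{-pi}^{0} (-2) sin(7*u) du = (2/7) - (-2/7) = 4/7.
Directly, an antiderivative of (-4) sin(7*u) is 4*cos(7*u)/7; evaluating from 0 to pi: ∫_{0}^{pi} (-4) sin(7*u) du = (-4/7) - (4/7) = -8/7.
Summing the pieces and multiplying by (1/pi) gives b_7 = -4/(7*pi).

-4/(7*pi)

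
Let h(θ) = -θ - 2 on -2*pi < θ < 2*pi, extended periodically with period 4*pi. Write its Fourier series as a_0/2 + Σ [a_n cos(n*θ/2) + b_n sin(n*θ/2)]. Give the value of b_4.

1

b_4 = (1/(2*pi)) ∫_{-2*pi}^{2*pi} h(θ) sin(2*θ) dθ.
Integrating by parts (boundary term plus one more integral), an antiderivative of (-θ - 2) sin(2*θ) is θ*cos(2*θ)/2 - sin(2*θ)/4 + cos(2*θ); evaluating from -2*pi to 2*pi: ∫_{-2*pi}^{2*pi} (-θ - 2) sin(2*θ) dθ = (1 + pi) - (1 - pi) = 2*pi.
Hence b_4 = (1/(2*pi))·(2*pi) = 1.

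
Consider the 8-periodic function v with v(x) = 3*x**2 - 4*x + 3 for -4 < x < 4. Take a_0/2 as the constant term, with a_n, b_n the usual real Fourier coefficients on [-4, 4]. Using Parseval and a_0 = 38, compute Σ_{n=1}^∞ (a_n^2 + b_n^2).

8704/15

Parseval: a_0^2/2 + Σ_{n≥1} (a_n^2+b_n^2) = 1/4 ∫_{-4}^{4} v(x)^2 dx = 19534/15.
Subtract a_0^2/2 = 722: Σ (a_n^2+b_n^2) = 8704/15.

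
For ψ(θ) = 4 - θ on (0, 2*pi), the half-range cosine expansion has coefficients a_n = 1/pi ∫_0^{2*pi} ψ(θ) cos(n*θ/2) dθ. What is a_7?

8/(49*pi)

a_7 = 1/pi ∫_0^{2*pi} (4 - θ) cos(7*θ/2) dθ.
Integrating by parts (boundary term plus one more integral), an antiderivative of (4 - θ) cos(7*θ/2) is -2*θ*sin(7*θ/2)/7 + 8*sin(7*θ/2)/7 - 4*cos(7*θ/2)/49; evaluating from 0 to 2*pi: ∫_{0}^{2*pi} (4 - θ) cos(7*θ/2) dθ = (4/49) - (-4/49) = 8/49.
Hence a_7 = (1/pi)·(8/49) = 8/(49*pi).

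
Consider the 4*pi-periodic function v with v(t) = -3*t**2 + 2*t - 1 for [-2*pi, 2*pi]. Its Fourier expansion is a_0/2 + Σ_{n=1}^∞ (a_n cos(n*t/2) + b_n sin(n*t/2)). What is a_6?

a_6 = (1/(2*pi)) ∫_{-2*pi}^{2*pi} v(t) cos(3*t) dt.
Integrating by parts twice (tabular method), an antiderivative of (-3*t**2 + 2*t - 1) cos(3*t) is -t**2*sin(3*t) + 2*t*sin(3*t)/3 - 2*t*cos(3*t)/3 - sin(3*t)/9 + 2*cos(3*t)/9; evaluating from -2*pi to 2*pi: ∫_{-2*pi}^{2*pi} (-3*t**2 + 2*t - 1) cos(3*t) dt = (2/9 - 4*pi/3) - (2/9 + 4*pi/3) = -8*pi/3.
Hence a_6 = (1/(2*pi))·(-8*pi/3) = -4/3.

-4/3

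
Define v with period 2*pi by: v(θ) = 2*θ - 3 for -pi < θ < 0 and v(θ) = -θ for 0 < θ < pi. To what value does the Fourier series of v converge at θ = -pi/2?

v is continuous at θ = -pi/2 with value -pi - 3, so the series converges to -pi - 3 there.

-pi - 3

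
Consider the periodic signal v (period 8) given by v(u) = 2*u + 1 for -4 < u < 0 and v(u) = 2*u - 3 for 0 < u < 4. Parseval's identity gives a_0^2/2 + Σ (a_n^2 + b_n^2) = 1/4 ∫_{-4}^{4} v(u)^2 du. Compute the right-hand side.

62/3

1/4 ∫_{-4}^{4} v(u)^2 du = 1/4 · (248/3) = 62/3.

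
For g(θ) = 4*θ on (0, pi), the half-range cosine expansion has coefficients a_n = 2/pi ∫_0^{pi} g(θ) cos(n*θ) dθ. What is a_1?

a_1 = 2/pi ∫_0^{pi} (4*θ) cos(θ) dθ.
Integrating by parts (boundary term plus one more integral), an antiderivative of (4*θ) cos(θ) is 4*θ*sin(θ) + 4*cos(θ); evaluating from 0 to pi: ∫_{0}^{pi} (4*θ) cos(θ) dθ = (-4) - (4) = -8.
Hence a_1 = (2/pi)·(-8) = -16/pi.

-16/pi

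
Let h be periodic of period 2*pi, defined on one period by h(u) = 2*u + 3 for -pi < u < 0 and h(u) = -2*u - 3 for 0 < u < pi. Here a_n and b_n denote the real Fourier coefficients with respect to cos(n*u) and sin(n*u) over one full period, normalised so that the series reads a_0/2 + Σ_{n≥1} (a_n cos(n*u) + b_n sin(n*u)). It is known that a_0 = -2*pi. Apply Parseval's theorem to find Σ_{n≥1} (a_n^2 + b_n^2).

Parseval: a_0^2/2 + Σ_{n≥1} (a_n^2+b_n^2) = 1/pi ∫_{-pi}^{pi} h(u)^2 du = 18 + 8*pi**2/3.
Subtract a_0^2/2 = 2*pi**2: Σ (a_n^2+b_n^2) = 2*pi**2/3 + 18.

2*pi**2/3 + 18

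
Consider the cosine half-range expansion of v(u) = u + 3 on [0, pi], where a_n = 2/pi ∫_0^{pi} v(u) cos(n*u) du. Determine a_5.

-4/(25*pi)

a_5 = 2/pi ∫_0^{pi} (u + 3) cos(5*u) du.
Integrating by parts (boundary term plus one more integral), an antiderivative of (u + 3) cos(5*u) is u*sin(5*u)/5 + 3*sin(5*u)/5 + cos(5*u)/25; evaluating from 0 to pi: ∫_{0}^{pi} (u + 3) cos(5*u) du = (-1/25) - (1/25) = -2/25.
Hence a_5 = (2/pi)·(-2/25) = -4/(25*pi).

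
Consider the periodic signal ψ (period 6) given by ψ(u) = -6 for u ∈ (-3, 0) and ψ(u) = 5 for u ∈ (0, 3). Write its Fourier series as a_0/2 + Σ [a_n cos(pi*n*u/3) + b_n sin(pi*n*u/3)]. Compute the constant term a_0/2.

-1/2

a_0 = 1/3 ∫_{-3}^{3} ψ(u) du = 1/3 · (-3) = -1.
So the constant term a_0/2 = -1/2.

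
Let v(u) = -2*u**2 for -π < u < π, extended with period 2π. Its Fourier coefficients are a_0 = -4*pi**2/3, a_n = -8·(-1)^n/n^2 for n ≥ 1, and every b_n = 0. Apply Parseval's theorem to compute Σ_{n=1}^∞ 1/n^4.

pi**4/90

Parseval: a_0^2/2 + Σ a_n^2 = (1/π) ∫_{-π}^{π} v(u)^2 du = 8*pi**4/5.
Subtract a_0^2/2 = 8*pi**4/9: Σ a_n^2 = 32*pi**4/45.
Since a_n^2 = 64/n^4, Σ 1/n^4 = pi**4/90.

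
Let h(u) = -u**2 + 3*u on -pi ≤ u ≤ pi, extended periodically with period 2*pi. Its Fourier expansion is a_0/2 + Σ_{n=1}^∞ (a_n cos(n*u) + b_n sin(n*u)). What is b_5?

6/5

b_5 = 1/pi ∫_{-pi}^{pi} h(u) sin(5*u) du.
Integrating by parts twice (tabular method), an antiderivative of (-u**2 + 3*u) sin(5*u) is u**2*cos(5*u)/5 - 2*u*sin(5*u)/25 - 3*u*cos(5*u)/5 + 3*sin(5*u)/25 - 2*cos(5*u)/125; evaluating from -pi to pi: ∫_{-pi}^{pi} (-u**2 + 3*u) sin(5*u) du = (-pi**2/5 + 2/125 + 3*pi/5) - (-pi**2/5 - 3*pi/5 + 2/125) = 6*pi/5.
Hence b_5 = (1/pi)·(6*pi/5) = 6/5.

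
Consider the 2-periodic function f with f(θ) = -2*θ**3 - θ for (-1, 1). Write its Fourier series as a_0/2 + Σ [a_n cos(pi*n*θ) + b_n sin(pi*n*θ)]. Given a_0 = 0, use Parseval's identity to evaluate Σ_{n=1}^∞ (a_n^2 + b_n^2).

Parseval: a_0^2/2 + Σ_{n≥1} (a_n^2+b_n^2) = ∫_{-1}^{1} f(θ)^2 dθ = 358/105.
Subtract a_0^2/2 = 0: Σ (a_n^2+b_n^2) = 358/105.

358/105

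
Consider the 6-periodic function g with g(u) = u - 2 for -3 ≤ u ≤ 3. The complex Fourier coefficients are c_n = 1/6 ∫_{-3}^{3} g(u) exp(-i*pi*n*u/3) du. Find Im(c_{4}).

3/(4*pi)

Since g is real-valued, Im(c_{4}) = -1/6 ∫_{-3}^{3} g(u) sin(4*pi*u/3) du = -b_{4}/2.
Integrating by parts (boundary term plus one more integral), an antiderivative of (u - 2) sin(4*pi*u/3) is -3*u*cos(4*pi*u/3)/(4*pi) + 9*sin(4*pi*u/3)/(16*pi**2) + 3*cos(4*pi*u/3)/(2*pi); evaluating from -3 to 3: ∫_{-3}^{3} (u - 2) sin(4*pi*u/3) du = (-3/(4*pi)) - (15/(4*pi)) = -9/(2*pi).
Hence Im(c_{4}) = (-1/6)·(-9/(2*pi)) = 3/(4*pi).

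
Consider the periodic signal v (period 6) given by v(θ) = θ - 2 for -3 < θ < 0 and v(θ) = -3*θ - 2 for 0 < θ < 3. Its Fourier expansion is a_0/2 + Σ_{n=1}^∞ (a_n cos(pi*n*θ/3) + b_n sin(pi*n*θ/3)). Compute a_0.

a_0 = 1/3 ∫_{-3}^{3} v(θ) dθ = 1/3 · (-30) = -10.

-10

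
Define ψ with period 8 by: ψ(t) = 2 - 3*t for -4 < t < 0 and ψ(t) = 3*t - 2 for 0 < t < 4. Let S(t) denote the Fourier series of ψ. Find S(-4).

At t = -4 the one-sided limits are ψ(-4^-) = 10 and ψ(-4^+) = 14.
By Dirichlet's theorem the series converges to their average, [(10) + (14)]/2 = 12.

12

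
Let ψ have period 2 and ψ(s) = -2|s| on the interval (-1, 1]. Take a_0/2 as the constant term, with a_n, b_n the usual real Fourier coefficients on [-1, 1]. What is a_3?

a_3 = ∫_{-1}^{1} ψ(s) cos(3*pi*s) ds.
ψ is even and cos(3*pi*s) is even, so the integrand is even and a_3 = 2 ∫_0^{1} ψ(s) cos(3*pi*s) ds.
Integrating by parts (boundary term plus one more integral), an antiderivative of (-2*s) cos(3*pi*s) is -2*s*sin(3*pi*s)/(3*pi) - 2*cos(3*pi*s)/(9*pi**2); evaluating from 0 to 1: ∫_{0}^{1} (-2*s) cos(3*pi*s) ds = (2/(9*pi**2)) - (-2/(9*pi**2)) = 4/(9*pi**2).
Hence a_3 = 2·(4/(9*pi**2)) = 8/(9*pi**2).

8/(9*pi**2)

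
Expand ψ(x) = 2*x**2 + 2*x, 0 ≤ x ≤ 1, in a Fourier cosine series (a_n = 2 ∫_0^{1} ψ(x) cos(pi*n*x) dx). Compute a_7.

-16/(49*pi**2)

a_7 = 2 ∫_0^{1} (2*x**2 + 2*x) cos(7*pi*x) dx.
Integrating by parts twice (tabular method), an antiderivative of (2*x**2 + 2*x) cos(7*pi*x) is 2*x**2*sin(7*pi*x)/(7*pi) + 2*x*sin(7*pi*x)/(7*pi) + 4*x*cos(7*pi*x)/(49*pi**2) - 4*sin(7*pi*x)/(343*pi**3) + 2*cos(7*pi*x)/(49*pi**2); evaluating from 0 to 1: ∫_{0}^{1} (2*x**2 + 2*x) cos(7*pi*x) dx = (-6/(49*pi**2)) - (2/(49*pi**2)) = -8/(49*pi**2).
Hence a_7 = 2·(-8/(49*pi**2)) = -16/(49*pi**2).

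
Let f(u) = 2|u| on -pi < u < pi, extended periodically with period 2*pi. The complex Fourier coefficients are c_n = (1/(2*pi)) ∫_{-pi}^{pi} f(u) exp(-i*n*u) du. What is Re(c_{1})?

-4/pi

Since f is real-valued, Re(c_{1}) = (1/(2*pi)) ∫_{-pi}^{pi} f(u) cos(u) du = a_{1}/2.
f is even and cos(u) is even, so the integrand is even: ∫_{-pi}^{pi} f(u) cos(u) du = 2∫_0^{pi} f(u) cos(u) du.
Integrating by parts (boundary term plus one more integral), an antiderivative of (2*u) cos(u) is 2*u*sin(u) + 2*cos(u); evaluating from 0 to pi: ∫_{0}^{pi} (2*u) cos(u) du = (-2) - (2) = -4.
So ∫_{-pi}^{pi} f(u) cos(u) du = -8.
Hence Re(c_{1}) = (1/(2*pi))·(-8) = -4/pi.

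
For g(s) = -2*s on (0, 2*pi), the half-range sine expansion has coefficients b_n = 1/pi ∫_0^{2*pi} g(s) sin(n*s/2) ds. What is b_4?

b_4 = 1/pi ∫_0^{2*pi} (-2*s) sin(2*s) ds.
Integrating by parts (boundary term plus one more integral), an antiderivative of (-2*s) sin(2*s) is s*cos(2*s) - sin(2*s)/2; evaluating from 0 to 2*pi: ∫_{0}^{2*pi} (-2*s) sin(2*s) ds = (2*pi) - (0) = 2*pi.
Hence b_4 = (1/pi)·(2*pi) = 2.

2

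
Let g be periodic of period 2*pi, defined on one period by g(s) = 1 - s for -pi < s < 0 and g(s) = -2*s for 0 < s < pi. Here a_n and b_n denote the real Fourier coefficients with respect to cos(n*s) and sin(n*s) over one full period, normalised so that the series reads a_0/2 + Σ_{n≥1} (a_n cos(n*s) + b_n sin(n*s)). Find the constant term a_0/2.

1/2 - pi/4

a_0 = 1/pi ∫_{-pi}^{pi} g(s) ds = 1/pi · (pi*(2 - pi)/2) = 1 - pi/2.
So the constant term a_0/2 = 1/2 - pi/4.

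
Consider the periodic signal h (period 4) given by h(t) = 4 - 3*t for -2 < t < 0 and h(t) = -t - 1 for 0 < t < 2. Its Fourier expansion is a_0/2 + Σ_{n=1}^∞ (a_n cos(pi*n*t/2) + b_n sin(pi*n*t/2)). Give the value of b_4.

b_4 = 1/2 ∫_{-2}^{2} h(t) sin(2*pi*t) dt.
Split the integral at the breakpoints.
Integrating by parts (boundary term plus one more integral), an antiderivative of (4 - 3*t) sin(2*pi*t) is 3*t*cos(2*pi*t)/(2*pi) - 3*sin(2*pi*t)/(4*pi**2) - 2*cos(2*pi*t)/pi; evaluating from -2 to 0: ∫_{-2}^{0} (4 - 3*t) sin(2*pi*t) dt = (-2/pi) - (-5/pi) = 3/pi.
Integrating by parts (boundary term plus one more integral), an antiderivative of (-t - 1) sin(2*pi*t) is t*cos(2*pi*t)/(2*pi) - sin(2*pi*t)/(4*pi**2) + cos(2*pi*t)/(2*pi); evaluating from 0 to 2: ∫_{0}^{2} (-t - 1) sin(2*pi*t) dt = (3/(2*pi)) - (1/(2*pi)) = 1/pi.
Summing the pieces and multiplying by (1/2) gives b_4 = 2/pi.

2/pi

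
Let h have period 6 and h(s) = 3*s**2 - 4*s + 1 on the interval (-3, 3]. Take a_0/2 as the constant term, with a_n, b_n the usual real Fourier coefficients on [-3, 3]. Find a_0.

a_0 = 1/3 ∫_{-3}^{3} h(s) ds = 1/3 · (60) = 20.

20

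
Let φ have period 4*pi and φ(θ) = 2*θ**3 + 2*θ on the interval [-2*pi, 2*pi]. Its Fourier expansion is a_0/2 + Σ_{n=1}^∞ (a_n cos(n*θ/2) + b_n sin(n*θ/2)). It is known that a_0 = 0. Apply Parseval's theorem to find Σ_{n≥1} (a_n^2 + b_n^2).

32*pi**2*(35 + 168*pi**2 + 240*pi**4)/105

Parseval: a_0^2/2 + Σ_{n≥1} (a_n^2+b_n^2) = (1/(2*pi)) ∫_{-2*pi}^{2*pi} φ(θ)^2 dθ = 32*pi**2*(35 + 168*pi**2 + 240*pi**4)/105.
Subtract a_0^2/2 = 0: Σ (a_n^2+b_n^2) = 32*pi**2*(35 + 168*pi**2 + 240*pi**4)/105.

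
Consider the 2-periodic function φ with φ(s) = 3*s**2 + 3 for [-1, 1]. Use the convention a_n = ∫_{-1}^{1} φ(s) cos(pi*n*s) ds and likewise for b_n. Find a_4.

3/(4*pi**2)

a_4 = ∫_{-1}^{1} φ(s) cos(4*pi*s) ds.
φ is even and cos(4*pi*s) is even, so the integrand is even and a_4 = 2 ∫_0^{1} φ(s) cos(4*pi*s) ds.
Integrating by parts twice (tabular method), an antiderivative of (3*s**2 + 3) cos(4*pi*s) is 3*s**2*sin(4*pi*s)/(4*pi) + 3*s*cos(4*pi*s)/(8*pi**2) - 3*sin(4*pi*s)/(32*pi**3) + 3*sin(4*pi*s)/(4*pi); evaluating from 0 to 1: ∫_{0}^{1} (3*s**2 + 3) cos(4*pi*s) ds = (3/(8*pi**2)) - (0) = 3/(8*pi**2).
Hence a_4 = 2·(3/(8*pi**2)) = 3/(4*pi**2).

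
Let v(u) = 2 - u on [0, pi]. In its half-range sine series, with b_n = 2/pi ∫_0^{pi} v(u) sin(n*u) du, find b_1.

-2 + 8/pi

b_1 = 2/pi ∫_0^{pi} (2 - u) sin(u) du.
Integrating by parts (boundary term plus one more integral), an antiderivative of (2 - u) sin(u) is u*cos(u) - sin(u) - 2*cos(u); evaluating from 0 to pi: ∫_{0}^{pi} (2 - u) sin(u) du = (2 - pi) - (-2) = 4 - pi.
Hence b_1 = (2/pi)·(4 - pi) = -2 + 8/pi.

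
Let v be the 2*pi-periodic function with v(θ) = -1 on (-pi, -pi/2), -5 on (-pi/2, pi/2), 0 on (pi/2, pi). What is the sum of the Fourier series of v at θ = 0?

-5

v is continuous at θ = 0 with value -5, so the series converges to -5 there.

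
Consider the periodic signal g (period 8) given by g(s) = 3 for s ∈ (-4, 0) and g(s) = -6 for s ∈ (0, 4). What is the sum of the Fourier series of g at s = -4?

-3/2

At s = -4 the one-sided limits are g(-4^-) = -6 and g(-4^+) = 3.
By Dirichlet's theorem the series converges to their average, [(-6) + (3)]/2 = -3/2.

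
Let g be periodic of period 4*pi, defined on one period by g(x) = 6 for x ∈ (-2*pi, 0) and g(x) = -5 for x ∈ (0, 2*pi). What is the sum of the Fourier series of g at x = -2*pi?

At x = -2*pi the one-sided limits are g(-2*pi^-) = -5 and g(-2*pi^+) = 6.
By Dirichlet's theorem the series converges to their average, [(-5) + (6)]/2 = 1/2.

1/2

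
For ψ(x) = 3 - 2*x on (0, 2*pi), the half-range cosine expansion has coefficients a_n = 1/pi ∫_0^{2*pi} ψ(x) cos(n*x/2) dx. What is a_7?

a_7 = 1/pi ∫_0^{2*pi} (3 - 2*x) cos(7*x/2) dx.
Integrating by parts (boundary term plus one more integral), an antiderivative of (3 - 2*x) cos(7*x/2) is -4*x*sin(7*x/2)/7 + 6*sin(7*x/2)/7 - 8*cos(7*x/2)/49; evaluating from 0 to 2*pi: ∫_{0}^{2*pi} (3 - 2*x) cos(7*x/2) dx = (8/49) - (-8/49) = 16/49.
Hence a_7 = (1/pi)·(16/49) = 16/(49*pi).

16/(49*pi)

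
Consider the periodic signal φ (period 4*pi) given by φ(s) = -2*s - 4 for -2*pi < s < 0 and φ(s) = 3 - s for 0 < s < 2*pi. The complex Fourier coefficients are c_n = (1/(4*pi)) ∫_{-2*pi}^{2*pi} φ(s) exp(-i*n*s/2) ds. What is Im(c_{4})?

-3/4

Since φ is real-valued, Im(c_{4}) = -(1/(4*pi)) ∫_{-2*pi}^{2*pi} φ(s) sin(2*s) ds = -b_{4}/2.
Split the integral at the breakpoints.
Integrating by parts (boundary term plus one more integral), an antiderivative of (-2*s - 4) sin(2*s) is s*cos(2*s) - sin(2*s)/2 + 2*cos(2*s); evaluating from -2*pi to 0: ∫_{-2*pi}^{0} (-2*s - 4) sin(2*s) ds = (2) - (2 - 2*pi) = 2*pi.
Integrating by parts (boundary term plus one more integral), an antiderivative of (3 - s) sin(2*s) is s*cos(2*s)/2 - sin(2*s)/4 - 3*cos(2*s)/2; evaluating from 0 to 2*pi: ∫_{0}^{2*pi} (3 - s) sin(2*s) ds = (-3/2 + pi) - (-3/2) = pi.
So ∫_{-2*pi}^{2*pi} φ(s) sin(2*s) ds = 3*pi.
Hence Im(c_{4}) = (-1/(4*pi))·(3*pi) = -3/4.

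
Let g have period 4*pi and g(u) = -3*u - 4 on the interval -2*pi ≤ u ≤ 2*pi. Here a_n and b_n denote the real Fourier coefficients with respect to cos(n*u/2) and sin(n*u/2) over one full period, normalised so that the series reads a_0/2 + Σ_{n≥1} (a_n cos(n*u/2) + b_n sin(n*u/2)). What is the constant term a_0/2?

a_0 = (1/(2*pi)) ∫_{-2*pi}^{2*pi} g(u) du = (1/(2*pi)) · (-16*pi) = -8.
So the constant term a_0/2 = -4.

-4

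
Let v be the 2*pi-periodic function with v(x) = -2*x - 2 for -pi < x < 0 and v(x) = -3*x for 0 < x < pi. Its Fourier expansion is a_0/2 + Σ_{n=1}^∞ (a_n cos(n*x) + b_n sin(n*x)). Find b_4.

5/4

b_4 = 1/pi ∫_{-pi}^{pi} v(x) sin(4*x) dx.
Split the integral at the breakpoints.
Integrating by parts (boundary term plus one more integral), an antiderivative of (-2*x - 2) sin(4*x) is x*cos(4*x)/2 - sin(4*x)/8 + cos(4*x)/2; evaluating from -pi to 0: ∫_{-pi}^{0} (-2*x - 2) sin(4*x) dx = (1/2) - (1/2 - pi/2) = pi/2.
Integrating by parts (boundary term plus one more integral), an antiderivative of (-3*x) sin(4*x) is 3*x*cos(4*x)/4 - 3*sin(4*x)/16; evaluating from 0 to pi: ∫_{0}^{pi} (-3*x) sin(4*x) dx = (3*pi/4) - (0) = 3*pi/4.
Summing the pieces and multiplying by (1/pi) gives b_4 = 5/4.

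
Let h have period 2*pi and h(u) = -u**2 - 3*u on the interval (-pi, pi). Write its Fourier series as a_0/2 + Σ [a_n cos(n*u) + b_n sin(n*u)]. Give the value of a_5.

a_5 = 1/pi ∫_{-pi}^{pi} h(u) cos(5*u) du.
Integrating by parts twice (tabular method), an antiderivative of (-u**2 - 3*u) cos(5*u) is -u**2*sin(5*u)/5 - 3*u*sin(5*u)/5 - 2*u*cos(5*u)/25 + 2*sin(5*u)/125 - 3*cos(5*u)/25; evaluating from -pi to pi: ∫_{-pi}^{pi} (-u**2 - 3*u) cos(5*u) du = (3/25 + 2*pi/25) - (3/25 - 2*pi/25) = 4*pi/25.
Hence a_5 = (1/pi)·(4*pi/25) = 4/25.

4/25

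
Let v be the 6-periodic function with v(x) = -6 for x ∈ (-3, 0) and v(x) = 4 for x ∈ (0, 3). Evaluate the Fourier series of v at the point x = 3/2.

v is continuous at x = 3/2 with value 4, so the series converges to 4 there.

4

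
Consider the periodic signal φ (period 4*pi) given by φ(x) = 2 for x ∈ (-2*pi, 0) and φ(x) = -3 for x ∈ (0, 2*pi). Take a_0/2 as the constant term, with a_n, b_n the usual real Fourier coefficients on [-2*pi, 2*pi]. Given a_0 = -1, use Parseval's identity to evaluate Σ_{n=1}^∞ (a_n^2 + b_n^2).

Parseval: a_0^2/2 + Σ_{n≥1} (a_n^2+b_n^2) = (1/(2*pi)) ∫_{-2*pi}^{2*pi} φ(x)^2 dx = 13.
Subtract a_0^2/2 = 1/2: Σ (a_n^2+b_n^2) = 25/2.

25/2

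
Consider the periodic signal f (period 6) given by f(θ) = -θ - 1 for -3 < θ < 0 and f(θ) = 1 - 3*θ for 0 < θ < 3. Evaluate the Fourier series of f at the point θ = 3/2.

f is continuous at θ = 3/2 with value -7/2, so the series converges to -7/2 there.

-7/2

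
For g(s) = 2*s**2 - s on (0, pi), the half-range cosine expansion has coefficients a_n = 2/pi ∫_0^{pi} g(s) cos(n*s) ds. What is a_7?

4*(1 - 2*pi)/(49*pi)

a_7 = 2/pi ∫_0^{pi} (2*s**2 - s) cos(7*s) ds.
Integrating by parts twice (tabular method), an antiderivative of (2*s**2 - s) cos(7*s) is 2*s**2*sin(7*s)/7 - s*sin(7*s)/7 + 4*s*cos(7*s)/49 - 4*sin(7*s)/343 - cos(7*s)/49; evaluating from 0 to pi: ∫_{0}^{pi} (2*s**2 - s) cos(7*s) ds = (1/49 - 4*pi/49) - (-1/49) = 2/49 - 4*pi/49.
Hence a_7 = (2/pi)·(2/49 - 4*pi/49) = 4*(1 - 2*pi)/(49*pi).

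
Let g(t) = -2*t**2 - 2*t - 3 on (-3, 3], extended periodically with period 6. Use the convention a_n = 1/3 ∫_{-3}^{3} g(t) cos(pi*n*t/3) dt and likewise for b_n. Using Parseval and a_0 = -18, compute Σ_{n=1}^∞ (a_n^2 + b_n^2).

408/5

Parseval: a_0^2/2 + Σ_{n≥1} (a_n^2+b_n^2) = 1/3 ∫_{-3}^{3} g(t)^2 dt = 1218/5.
Subtract a_0^2/2 = 162: Σ (a_n^2+b_n^2) = 408/5.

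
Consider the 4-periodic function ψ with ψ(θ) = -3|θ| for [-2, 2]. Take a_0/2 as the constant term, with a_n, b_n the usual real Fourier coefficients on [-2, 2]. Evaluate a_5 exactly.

24/(25*pi**2)

a_5 = 1/2 ∫_{-2}^{2} ψ(θ) cos(5*pi*θ/2) dθ.
ψ is even and cos(5*pi*θ/2) is even, so the integrand is even and a_5 = ∫_0^{2} ψ(θ) cos(5*pi*θ/2) dθ.
Integrating by parts (boundary term plus one more integral), an antiderivative of (-3*θ) cos(5*pi*θ/2) is -6*θ*sin(5*pi*θ/2)/(5*pi) - 12*cos(5*pi*θ/2)/(25*pi**2); evaluating from 0 to 2: ∫_{0}^{2} (-3*θ) cos(5*pi*θ/2) dθ = (12/(25*pi**2)) - (-12/(25*pi**2)) = 24/(25*pi**2).
Hence a_5 = 24/(25*pi**2).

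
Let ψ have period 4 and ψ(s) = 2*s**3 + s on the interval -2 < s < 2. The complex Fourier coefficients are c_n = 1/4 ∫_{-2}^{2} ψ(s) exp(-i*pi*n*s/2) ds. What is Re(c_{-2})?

0

Since ψ is real-valued, Re(c_{-2}) = 1/4 ∫_{-2}^{2} ψ(s) cos(-pi*s) ds = a_{2}/2.
(ψ is odd, so the integrand is odd over a symmetric interval and the integral vanishes.)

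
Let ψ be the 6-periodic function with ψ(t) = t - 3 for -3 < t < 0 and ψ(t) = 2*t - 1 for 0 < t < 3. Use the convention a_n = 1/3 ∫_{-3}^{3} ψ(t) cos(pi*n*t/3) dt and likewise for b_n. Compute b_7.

b_7 = 1/3 ∫_{-3}^{3} ψ(t) sin(7*pi*t/3) dt.
Split the integral at the breakpoints.
Integrating by parts (boundary term plus one more integral), an antiderivative of (t - 3) sin(7*pi*t/3) is -3*t*cos(7*pi*t/3)/(7*pi) + 9*sin(7*pi*t/3)/(49*pi**2) + 9*cos(7*pi*t/3)/(7*pi); evaluating from -3 to 0: ∫_{-3}^{0} (t - 3) sin(7*pi*t/3) dt = (9/(7*pi)) - (-18/(7*pi)) = 27/(7*pi).
Integrating by parts (boundary term plus one more integral), an antiderivative of (2*t - 1) sin(7*pi*t/3) is -6*t*cos(7*pi*t/3)/(7*pi) + 18*sin(7*pi*t/3)/(49*pi**2) + 3*cos(7*pi*t/3)/(7*pi); evaluating from 0 to 3: ∫_{0}^{3} (2*t - 1) sin(7*pi*t/3) dt = (15/(7*pi)) - (3/(7*pi)) = 12/(7*pi).
Summing the pieces and multiplying by (1/3) gives b_7 = 13/(7*pi).

13/(7*pi)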